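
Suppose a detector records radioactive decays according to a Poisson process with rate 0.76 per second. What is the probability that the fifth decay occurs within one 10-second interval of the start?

0.8751

Over the interval, μ = 0.76 × 10 = 7.6 (a 10-second interval = 10 seconds).
The fifth arrival falls in the interval iff at least 5 events occur there: P(S_5 ≤ t) = P(N ≥ 5) = 1 − P(N ≤ 4) ≈ 0.8751.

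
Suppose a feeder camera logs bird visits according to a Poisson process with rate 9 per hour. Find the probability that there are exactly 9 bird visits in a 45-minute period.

0.0939

Over the interval, μ = 9 × 0.75 = 6.75 (a 45-minute period = 0.75 hours).
P(N = 9) = e^(−μ) μ^9/9! = e^(−6.75) · 6.75^9/362880 ≈ 0.0939.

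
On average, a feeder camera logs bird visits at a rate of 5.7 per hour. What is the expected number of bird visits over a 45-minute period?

4.275

E[N] = λt = 5.7 × 0.75 = 4.275 (a 45-minute period = 0.75 hours).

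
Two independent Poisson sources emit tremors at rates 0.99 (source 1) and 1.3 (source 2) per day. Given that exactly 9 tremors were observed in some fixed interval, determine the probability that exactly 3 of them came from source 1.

Given the total, each event is independently from source 1 with probability p = λ_1/(λ_1+λ_2) = 0.99/2.29 ≈ 0.4323.
So K ~ Binomial(9, 0.99/2.29): P(K = 3) = C(9,3) · (0.99/2.29)^3 · (1.3/2.29)^6 ≈ 0.2272.

0.2272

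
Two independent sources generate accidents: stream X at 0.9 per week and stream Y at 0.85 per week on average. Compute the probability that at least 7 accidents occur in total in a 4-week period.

Independent Poisson processes superpose: combined rate λ = 0.9 + 0.85 = 1.75 per week.
Over the interval, μ = 1.75 × 4 = 7 (a 4-week period = 4 weeks).
P(N ≥ 7) = 1 − P(N ≤ 6) ≈ 0.5503.

0.5503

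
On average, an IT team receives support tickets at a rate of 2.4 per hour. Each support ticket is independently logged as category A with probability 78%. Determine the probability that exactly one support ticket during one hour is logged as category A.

0.2879

Thinning: the support tickets that are logged as category A themselves form a Poisson process with rate 0.78 × 2.4 = 1.872 per hour.
So μ = 1.872.
P(N = 1) = e^(−1.872) · 1.872^1/1! ≈ 0.2879.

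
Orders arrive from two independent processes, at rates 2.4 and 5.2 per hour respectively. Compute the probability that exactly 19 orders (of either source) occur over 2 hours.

Independent Poisson processes superpose: combined rate λ = 2.4 + 5.2 = 7.6 per hour.
Over the interval, μ = 7.6 × 2 = 15.2 (2 hours).
P(N = 19) = e^(−15.2) · 15.2^19/19! ≈ 0.0587.

0.0587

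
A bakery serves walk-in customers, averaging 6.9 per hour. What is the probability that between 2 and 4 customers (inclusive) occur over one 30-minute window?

Over the interval, μ = 6.9 × 0.5 = 3.45 (a 30-minute window = 0.5 hours).
P(2 ≤ N ≤ 4) = Σ_{j=2}^{4} e^(−3.45) · 3.45^j/j! ≈ 0.5936.

0.5936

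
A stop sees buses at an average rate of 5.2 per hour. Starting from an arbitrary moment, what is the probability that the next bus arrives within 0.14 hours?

0.5171

Inter-arrival times are exponential with rate λ = 5.2 per hour.
P(T ≤ 0.14) = 1 − e^(−λt) = 1 − e^(−5.2 × 0.14) = 1 − e^(−0.728) ≈ 0.5171.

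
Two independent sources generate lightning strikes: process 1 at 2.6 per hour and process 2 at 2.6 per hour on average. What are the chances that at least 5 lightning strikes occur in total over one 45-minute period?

0.3516

Independent Poisson processes superpose: combined rate λ = 2.6 + 2.6 = 5.2 per hour.
Over the interval, μ = 5.2 × 0.75 = 3.9 (a 45-minute period = 0.75 hours).
P(N ≥ 5) = 1 − P(N ≤ 4) ≈ 0.3516.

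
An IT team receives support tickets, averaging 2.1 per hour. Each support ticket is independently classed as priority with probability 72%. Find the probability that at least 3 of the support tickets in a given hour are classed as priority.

Thinning: the support tickets that are classed as priority themselves form a Poisson process with rate 0.72 × 2.1 = 1.512 per hour.
So μ = 1.512.
P(N ≥ 3) = 1 − P(N ≤ 2) ≈ 0.1942.

0.1942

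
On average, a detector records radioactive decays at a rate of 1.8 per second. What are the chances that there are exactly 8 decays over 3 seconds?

0.0810

Over the interval, μ = 1.8 × 3 = 5.4 (3 seconds).
P(N = 8) = e^(−μ) μ^8/8! = e^(−5.4) · 5.4^8/40320 ≈ 0.0810.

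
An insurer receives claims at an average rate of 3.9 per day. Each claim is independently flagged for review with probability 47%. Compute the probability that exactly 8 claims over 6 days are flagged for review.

Thinning: the claims that are flagged for review themselves form a Poisson process with rate 0.47 × 3.9 = 1.833 per day.
Over the interval, μ = 1.833 × 6 = 10.998 (6 days).
P(N = 8) = e^(−10.998) · 10.998^8/8! ≈ 0.0888.

0.0888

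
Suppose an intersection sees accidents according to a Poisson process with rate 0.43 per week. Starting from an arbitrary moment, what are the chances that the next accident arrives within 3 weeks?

Inter-arrival times are exponential with rate λ = 0.43 per week.
P(T ≤ 3) = 1 − e^(−λt) = 1 − e^(−0.43 × 3) = 1 − e^(−1.29) ≈ 0.7247.

0.7247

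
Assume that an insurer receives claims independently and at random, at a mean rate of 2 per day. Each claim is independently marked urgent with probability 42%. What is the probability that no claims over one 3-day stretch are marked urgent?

Thinning: the claims that are marked urgent themselves form a Poisson process with rate 0.42 × 2 = 0.84 per day.
Over the interval, μ = 0.84 × 3 = 2.52 (a 3-day stretch = 3 days).
P(N = 0) = e^(−2.52) · 2.52^0/0! ≈ 0.0805.

0.0805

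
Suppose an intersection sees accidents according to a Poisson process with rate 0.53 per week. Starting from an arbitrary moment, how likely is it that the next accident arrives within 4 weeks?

Inter-arrival times are exponential with rate λ = 0.53 per week.
P(T ≤ 4) = 1 − e^(−λt) = 1 − e^(−0.53 × 4) = 1 − e^(−2.12) ≈ 0.8800.

0.8800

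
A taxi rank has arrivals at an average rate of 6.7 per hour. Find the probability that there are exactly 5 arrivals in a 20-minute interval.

0.0496

Over the interval, μ = 6.7 × 1/3 ≈ 2.23333 (a 20-minute interval = 1/3 hours).
P(N = 5) = e^(−μ) μ^5/5! = e^(−2.23333) · 2.23333^5/120 ≈ 0.0496.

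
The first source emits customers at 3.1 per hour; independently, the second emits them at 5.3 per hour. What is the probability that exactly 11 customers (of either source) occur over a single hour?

0.0828

Independent Poisson processes superpose: combined rate λ = 3.1 + 5.3 = 8.4 per hour.
So μ = 8.4.
P(N = 11) = e^(−8.4) · 8.4^11/11! ≈ 0.0828.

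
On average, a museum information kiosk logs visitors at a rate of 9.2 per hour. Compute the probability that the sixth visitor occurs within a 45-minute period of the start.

Over the interval, μ = 9.2 × 0.75 = 6.9 (a 45-minute period = 0.75 hours).
The sixth arrival falls in the interval iff at least 6 events occur there: P(S_6 ≤ t) = P(N ≥ 6) = 1 − P(N ≤ 5) ≈ 0.6863.

0.6863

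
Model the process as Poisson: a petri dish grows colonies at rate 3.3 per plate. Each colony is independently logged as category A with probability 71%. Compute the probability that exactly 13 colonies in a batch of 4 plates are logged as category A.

Thinning: the colonies that are logged as category A themselves form a Poisson process with rate 0.71 × 3.3 = 2.343 per plate.
Over the interval, μ = 2.343 × 4 = 9.372 (a batch of 4 plates = 4 plates).
P(N = 13) = e^(−9.372) · 9.372^13/13! ≈ 0.0588.

0.0588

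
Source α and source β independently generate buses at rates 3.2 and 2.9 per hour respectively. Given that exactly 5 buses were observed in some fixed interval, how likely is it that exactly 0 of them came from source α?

0.0243

Given the total, each event is independently from source α with probability p = λ_α/(λ_α+λ_β) = 3.2/6.1 ≈ 0.5246.
So K ~ Binomial(5, 3.2/6.1): P(K = 0) = C(5,0) · (3.2/6.1)^0 · (2.9/6.1)^5 ≈ 0.0243.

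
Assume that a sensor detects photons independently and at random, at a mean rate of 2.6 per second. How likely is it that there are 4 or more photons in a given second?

With mean μ = 2.6 per second,
P(N ≥ 4) = 1 − P(N ≤ 3) = 1 − Σ_{j=0}^{3} e^(−μ) μ^j/j! ≈ 0.2640.

0.2640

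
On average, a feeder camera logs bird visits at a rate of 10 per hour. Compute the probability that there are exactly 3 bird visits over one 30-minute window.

0.1404

Over the interval, μ = 10 × 0.5 = 5 (a 30-minute window = 0.5 hours).
P(N = 3) = e^(−μ) μ^3/3! = e^(−5) · 5^3/6 ≈ 0.1404.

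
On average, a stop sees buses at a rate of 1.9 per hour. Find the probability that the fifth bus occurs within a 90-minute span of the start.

0.1602

Over the interval, μ = 1.9 × 1.5 = 2.85 (a 90-minute span = 1.5 hours).
The fifth arrival falls in the interval iff at least 5 events occur there: P(S_5 ≤ t) = P(N ≥ 5) = 1 − P(N ≤ 4) ≈ 0.1602.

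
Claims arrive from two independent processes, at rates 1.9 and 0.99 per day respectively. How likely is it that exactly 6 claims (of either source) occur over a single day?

0.0450

Independent Poisson processes superpose: combined rate λ = 1.9 + 0.99 = 2.89 per day.
So μ = 2.89.
P(N = 6) = e^(−2.89) · 2.89^6/6! ≈ 0.0450.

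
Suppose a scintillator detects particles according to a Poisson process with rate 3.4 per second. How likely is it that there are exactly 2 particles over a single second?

With mean μ = 3.4 per second,
P(N = 2) = e^(−μ) μ^2/2! = e^(−3.4) · 3.4^2/2 ≈ 0.1929.

0.1929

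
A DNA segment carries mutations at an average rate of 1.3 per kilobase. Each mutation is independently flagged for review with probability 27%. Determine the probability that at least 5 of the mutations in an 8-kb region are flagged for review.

Thinning: the mutations that are flagged for review themselves form a Poisson process with rate 0.27 × 1.3 = 0.351 per kilobase.
Over the interval, μ = 0.351 × 8 = 2.808 (an 8-kb region = 8 kilobases).
P(N ≥ 5) = 1 − P(N ≤ 4) ≈ 0.1536.

0.1536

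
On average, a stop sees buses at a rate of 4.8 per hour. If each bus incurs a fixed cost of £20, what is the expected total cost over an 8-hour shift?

E[N] = 4.8 × 8 = 38.4 (an 8-hour shift = 8 hours); E[cost] = 38.4 × £20 = £768.

£768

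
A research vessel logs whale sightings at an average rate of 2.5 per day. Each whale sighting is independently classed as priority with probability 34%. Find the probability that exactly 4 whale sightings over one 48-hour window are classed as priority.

Thinning: the whale sightings that are classed as priority themselves form a Poisson process with rate 0.34 × 2.5 = 0.85 per day.
Over the interval, μ = 0.85 × 2 = 1.7 (a 48-hour window = 2 days).
P(N = 4) = e^(−1.7) · 1.7^4/4! ≈ 0.0636.

0.0636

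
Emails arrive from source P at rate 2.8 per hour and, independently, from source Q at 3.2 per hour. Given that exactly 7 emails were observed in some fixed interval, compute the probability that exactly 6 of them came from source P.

0.0386

Given the total, each event is independently from source P with probability p = λ_P/(λ_P+λ_Q) = 2.8/6 ≈ 0.4667.
So K ~ Binomial(7, 2.8/6): P(K = 6) = C(7,6) · (2.8/6)^6 · (3.2/6)^1 ≈ 0.0386.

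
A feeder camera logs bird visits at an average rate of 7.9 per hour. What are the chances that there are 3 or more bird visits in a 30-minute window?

0.7545

Over the interval, μ = 7.9 × 0.5 = 3.95 (a 30-minute window = 0.5 hours).
P(N ≥ 3) = 1 − P(N ≤ 2) = 1 − Σ_{j=0}^{2} e^(−μ) μ^j/j! ≈ 0.7545.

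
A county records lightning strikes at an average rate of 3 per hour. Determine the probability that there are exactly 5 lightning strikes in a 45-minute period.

Over the interval, μ = 3 × 0.75 = 2.25 (a 45-minute period = 0.75 hours).
P(N = 5) = e^(−μ) μ^5/5! = e^(−2.25) · 2.25^5/120 ≈ 0.0506.

0.0506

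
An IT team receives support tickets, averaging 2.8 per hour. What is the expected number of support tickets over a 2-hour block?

E[N] = λt = 2.8 × 2 = 5.6 (a 2-hour block = 2 hours).

5.6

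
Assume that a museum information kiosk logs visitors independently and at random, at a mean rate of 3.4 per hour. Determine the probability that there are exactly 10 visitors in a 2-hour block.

Over the interval, μ = 3.4 × 2 = 6.8 (a 2-hour block = 2 hours).
P(N = 10) = e^(−μ) μ^10/10! = e^(−6.8) · 6.8^10/3628800 ≈ 0.0649.

0.0649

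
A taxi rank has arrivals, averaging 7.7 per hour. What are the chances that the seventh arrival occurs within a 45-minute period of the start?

0.3576

Over the interval, μ = 7.7 × 0.75 = 5.775 (a 45-minute period = 0.75 hours).
The seventh arrival falls in the interval iff at least 7 events occur there: P(S_7 ≤ t) = P(N ≥ 7) = 1 − P(N ≤ 6) ≈ 0.3576.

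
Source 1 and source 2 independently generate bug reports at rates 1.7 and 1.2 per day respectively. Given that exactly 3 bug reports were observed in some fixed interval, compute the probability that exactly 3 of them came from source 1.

0.2014

Given the total, each event is independently from source 1 with probability p = λ_1/(λ_1+λ_2) = 1.7/2.9 ≈ 0.5862.
So K ~ Binomial(3, 1.7/2.9): P(K = 3) = C(3,3) · (1.7/2.9)^3 · (1.2/2.9)^0 ≈ 0.2014.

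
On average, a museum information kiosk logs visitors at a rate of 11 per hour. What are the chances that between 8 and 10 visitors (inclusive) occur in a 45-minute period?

0.3717

Over the interval, μ = 11 × 0.75 = 8.25 (a 45-minute period = 0.75 hours).
P(8 ≤ N ≤ 10) = Σ_{j=8}^{10} e^(−8.25) · 8.25^j/j! ≈ 0.3717.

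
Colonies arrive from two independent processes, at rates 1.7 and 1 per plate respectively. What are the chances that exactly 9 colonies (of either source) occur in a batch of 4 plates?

Independent Poisson processes superpose: combined rate λ = 1.7 + 1 = 2.7 per plate.
Over the interval, μ = 2.7 × 4 = 10.8 (a batch of 4 plates = 4 plates).
P(N = 9) = e^(−10.8) · 10.8^9/9! ≈ 0.1124.

0.1124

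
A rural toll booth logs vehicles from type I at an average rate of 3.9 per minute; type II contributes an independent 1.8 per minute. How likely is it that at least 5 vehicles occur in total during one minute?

Independent Poisson processes superpose: combined rate λ = 3.9 + 1.8 = 5.7 per minute.
So μ = 5.7.
P(N ≥ 5) = 1 − P(N ≤ 4) ≈ 0.6728.

0.6728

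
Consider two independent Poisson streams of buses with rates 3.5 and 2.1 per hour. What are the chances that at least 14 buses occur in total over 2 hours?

0.2376

Independent Poisson processes superpose: combined rate λ = 3.5 + 2.1 = 5.6 per hour.
Over the interval, μ = 5.6 × 2 = 11.2 (2 hours).
P(N ≥ 14) = 1 − P(N ≤ 13) ≈ 0.2376.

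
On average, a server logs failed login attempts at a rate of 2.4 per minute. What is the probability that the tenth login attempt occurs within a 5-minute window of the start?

Over the interval, μ = 2.4 × 5 = 12 (a 5-minute window = 5 minutes).
The tenth arrival falls in the interval iff at least 10 events occur there: P(S_10 ≤ t) = P(N ≥ 10) = 1 − P(N ≤ 9) ≈ 0.7576.

0.7576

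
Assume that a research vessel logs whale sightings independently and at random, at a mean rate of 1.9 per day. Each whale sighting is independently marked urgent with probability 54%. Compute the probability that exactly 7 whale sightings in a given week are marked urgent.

Thinning: the whale sightings that are marked urgent themselves form a Poisson process with rate 0.54 × 1.9 = 1.026 per day.
Over the interval, μ = 1.026 × 7 = 7.182 (a week = 7 days).
P(N = 7) = e^(−7.182) · 7.182^7/7! ≈ 0.1487.

0.1487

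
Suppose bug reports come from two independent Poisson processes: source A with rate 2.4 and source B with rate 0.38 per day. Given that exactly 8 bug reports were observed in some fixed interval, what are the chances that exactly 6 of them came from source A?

0.2166

Given the total, each event is independently from source A with probability p = λ_A/(λ_A+λ_B) = 2.4/2.78 ≈ 0.8633.
So K ~ Binomial(8, 2.4/2.78): P(K = 6) = C(8,6) · (2.4/2.78)^6 · (0.38/2.78)^2 ≈ 0.2166.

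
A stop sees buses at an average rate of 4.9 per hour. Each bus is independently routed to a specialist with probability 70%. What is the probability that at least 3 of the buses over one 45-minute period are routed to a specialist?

Thinning: the buses that are routed to a specialist themselves form a Poisson process with rate 0.7 × 4.9 = 3.43 per hour.
Over the interval, μ = 3.43 × 0.75 = 2.5725 (a 45-minute period = 0.75 hours).
P(N ≥ 3) = 1 − P(N ≤ 2) ≈ 0.4746.

0.4746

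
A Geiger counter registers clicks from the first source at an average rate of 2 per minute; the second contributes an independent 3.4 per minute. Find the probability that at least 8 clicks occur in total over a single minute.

0.1783

Independent Poisson processes superpose: combined rate λ = 2 + 3.4 = 5.4 per minute.
So μ = 5.4.
P(N ≥ 8) = 1 − P(N ≤ 7) ≈ 0.1783.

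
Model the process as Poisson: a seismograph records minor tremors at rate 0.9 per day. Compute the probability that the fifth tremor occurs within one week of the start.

Over the interval, μ = 0.9 × 7 = 6.3 (a week = 7 days).
The fifth arrival falls in the interval iff at least 5 events occur there: P(S_5 ≤ t) = P(N ≥ 5) = 1 − P(N ≤ 4) ≈ 0.7531.

0.7531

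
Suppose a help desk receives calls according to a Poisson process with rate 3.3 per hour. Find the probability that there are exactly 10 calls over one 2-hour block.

Over the interval, μ = 3.3 × 2 = 6.6 (a 2-hour block = 2 hours).
P(N = 10) = e^(−μ) μ^10/10! = e^(−6.6) · 6.6^10/3628800 ≈ 0.0588.

0.0588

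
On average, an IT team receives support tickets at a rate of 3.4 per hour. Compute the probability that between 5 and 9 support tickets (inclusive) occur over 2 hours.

0.6582

Over the interval, μ = 3.4 × 2 = 6.8 (2 hours).
P(5 ≤ N ≤ 9) = Σ_{j=5}^{9} e^(−6.8) · 6.8^j/j! ≈ 0.6582.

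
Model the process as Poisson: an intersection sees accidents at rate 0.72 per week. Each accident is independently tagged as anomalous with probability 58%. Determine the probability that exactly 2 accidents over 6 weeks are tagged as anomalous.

Thinning: the accidents that are tagged as anomalous themselves form a Poisson process with rate 0.58 × 0.72 = 0.4176 per week.
Over the interval, μ = 0.4176 × 6 = 2.5056 (6 weeks).
P(N = 2) = e^(−2.5056) · 2.5056^2/2! ≈ 0.2562.

0.2562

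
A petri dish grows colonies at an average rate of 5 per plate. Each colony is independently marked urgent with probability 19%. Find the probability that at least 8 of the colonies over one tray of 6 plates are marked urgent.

Thinning: the colonies that are marked urgent themselves form a Poisson process with rate 0.19 × 5 = 0.95 per plate.
Over the interval, μ = 0.95 × 6 = 5.7 (a tray of 6 plates = 6 plates).
P(N ≥ 8) = 1 − P(N ≤ 7) ≈ 0.2159.

0.2159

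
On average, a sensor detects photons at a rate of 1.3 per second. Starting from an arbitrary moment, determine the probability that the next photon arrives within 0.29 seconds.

0.3141

Inter-arrival times are exponential with rate λ = 1.3 per second.
P(T ≤ 0.29) = 1 − e^(−λt) = 1 − e^(−1.3 × 0.29) = 1 − e^(−0.377) ≈ 0.3141.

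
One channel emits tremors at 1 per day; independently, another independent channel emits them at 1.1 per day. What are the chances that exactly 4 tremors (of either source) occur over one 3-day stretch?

0.1205

Independent Poisson processes superpose: combined rate λ = 1 + 1.1 = 2.1 per day.
Over the interval, μ = 2.1 × 3 = 6.3 (a 3-day stretch = 3 days).
P(N = 4) = e^(−6.3) · 6.3^4/4! ≈ 0.1205.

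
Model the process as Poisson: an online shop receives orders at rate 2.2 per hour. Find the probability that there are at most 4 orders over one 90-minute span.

0.7626

Over the interval, μ = 2.2 × 1.5 = 3.3 (a 90-minute span = 1.5 hours).
P(N ≤ 4) = Σ_{j=0}^{4} e^(−μ) μ^j/j! ≈ 0.7626.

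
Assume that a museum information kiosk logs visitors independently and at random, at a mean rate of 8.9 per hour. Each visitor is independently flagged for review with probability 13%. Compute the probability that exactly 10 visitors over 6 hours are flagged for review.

Thinning: the visitors that are flagged for review themselves form a Poisson process with rate 0.13 × 8.9 = 1.157 per hour.
Over the interval, μ = 1.157 × 6 = 6.942 (6 hours).
P(N = 10) = e^(−6.942) · 6.942^10/10! ≈ 0.0692.

0.0692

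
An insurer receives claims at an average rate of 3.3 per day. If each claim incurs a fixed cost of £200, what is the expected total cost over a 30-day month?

E[N] = 3.3 × 30 = 99 (a 30-day month = 30 days); E[cost] = 99 × £200 = £19800.

£19800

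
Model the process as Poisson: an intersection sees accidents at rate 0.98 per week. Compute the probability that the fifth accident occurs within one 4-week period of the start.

Over the interval, μ = 0.98 × 4 = 3.92 (a 4-week period = 4 weeks).
The fifth arrival falls in the interval iff at least 5 events occur there: P(S_5 ≤ t) = P(N ≥ 5) = 1 − P(N ≤ 4) ≈ 0.3555.

0.3555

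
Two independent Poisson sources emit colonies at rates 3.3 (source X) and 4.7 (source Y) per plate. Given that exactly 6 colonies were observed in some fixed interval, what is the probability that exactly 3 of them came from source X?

Given the total, each event is independently from source X with probability p = λ_X/(λ_X+λ_Y) = 3.3/8 = 0.4125.
So K ~ Binomial(6, 3.3/8): P(K = 3) = C(6,3) · (3.3/8)^3 · (4.7/8)^3 ≈ 0.2847.

0.2847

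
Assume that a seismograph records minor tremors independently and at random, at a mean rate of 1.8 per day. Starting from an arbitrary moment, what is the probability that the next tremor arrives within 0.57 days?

Inter-arrival times are exponential with rate λ = 1.8 per day.
P(T ≤ 0.57) = 1 − e^(−λt) = 1 − e^(−1.8 × 0.57) = 1 − e^(−1.026) ≈ 0.6416.

0.6416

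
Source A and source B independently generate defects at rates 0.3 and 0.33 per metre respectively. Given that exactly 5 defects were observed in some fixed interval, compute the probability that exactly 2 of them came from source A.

0.3259

Given the total, each event is independently from source A with probability p = λ_A/(λ_A+λ_B) = 0.3/0.63 ≈ 0.4762.
So K ~ Binomial(5, 0.3/0.63): P(K = 2) = C(5,2) · (0.3/0.63)^2 · (0.33/0.63)^3 ≈ 0.3259.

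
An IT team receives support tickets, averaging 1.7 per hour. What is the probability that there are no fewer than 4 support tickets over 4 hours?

0.9072

Over the interval, μ = 1.7 × 4 = 6.8 (4 hours).
P(N ≥ 4) = 1 − P(N ≤ 3) = 1 − Σ_{j=0}^{3} e^(−μ) μ^j/j! ≈ 0.9072.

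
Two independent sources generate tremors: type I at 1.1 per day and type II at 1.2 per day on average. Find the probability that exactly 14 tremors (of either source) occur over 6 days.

0.1058

Independent Poisson processes superpose: combined rate λ = 1.1 + 1.2 = 2.3 per day.
Over the interval, μ = 2.3 × 6 = 13.8 (6 days).
P(N = 14) = e^(−13.8) · 13.8^14/14! ≈ 0.1058.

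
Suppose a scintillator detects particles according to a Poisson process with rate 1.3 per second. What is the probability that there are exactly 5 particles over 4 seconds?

0.1748

Over the interval, μ = 1.3 × 4 = 5.2 (4 seconds).
P(N = 5) = e^(−μ) μ^5/5! = e^(−5.2) · 5.2^5/120 ≈ 0.1748.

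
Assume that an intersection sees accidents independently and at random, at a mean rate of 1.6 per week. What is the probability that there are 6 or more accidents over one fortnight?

Over the interval, μ = 1.6 × 2 = 3.2 (a fortnight = 2 weeks).
P(N ≥ 6) = 1 − P(N ≤ 5) = 1 − Σ_{j=0}^{5} e^(−μ) μ^j/j! ≈ 0.1054.

0.1054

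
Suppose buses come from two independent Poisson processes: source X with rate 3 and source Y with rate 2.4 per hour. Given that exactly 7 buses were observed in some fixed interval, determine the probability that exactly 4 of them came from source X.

0.2927

Given the total, each event is independently from source X with probability p = λ_X/(λ_X+λ_Y) = 3/5.4 ≈ 0.5556.
So K ~ Binomial(7, 3/5.4): P(K = 4) = C(7,4) · (3/5.4)^4 · (2.4/5.4)^3 ≈ 0.2927.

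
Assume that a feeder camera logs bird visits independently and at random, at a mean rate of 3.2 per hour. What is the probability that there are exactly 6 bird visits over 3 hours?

Over the interval, μ = 3.2 × 3 = 9.6 (3 hours).
P(N = 6) = e^(−μ) μ^6/6! = e^(−9.6) · 9.6^6/720 ≈ 0.0736.

0.0736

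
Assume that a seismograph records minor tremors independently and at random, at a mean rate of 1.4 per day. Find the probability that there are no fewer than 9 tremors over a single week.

Over the interval, μ = 1.4 × 7 = 9.8 (a week = 7 days).
P(N ≥ 9) = 1 − P(N ≤ 8) = 1 − Σ_{j=0}^{8} e^(−μ) μ^j/j! ≈ 0.6442.

0.6442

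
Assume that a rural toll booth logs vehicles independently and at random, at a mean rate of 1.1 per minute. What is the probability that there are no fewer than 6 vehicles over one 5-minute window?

0.4711

Over the interval, μ = 1.1 × 5 = 5.5 (a 5-minute window = 5 minutes).
P(N ≥ 6) = 1 − P(N ≤ 5) = 1 − Σ_{j=0}^{5} e^(−μ) μ^j/j! ≈ 0.4711.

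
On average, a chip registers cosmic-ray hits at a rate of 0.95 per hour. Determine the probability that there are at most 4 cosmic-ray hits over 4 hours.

Over the interval, μ = 0.95 × 4 = 3.8 (4 hours).
P(N ≤ 4) = Σ_{j=0}^{4} e^(−μ) μ^j/j! ≈ 0.6678.

0.6678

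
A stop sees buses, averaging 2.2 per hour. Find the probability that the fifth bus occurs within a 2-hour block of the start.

0.4488

Over the interval, μ = 2.2 × 2 = 4.4 (a 2-hour block = 2 hours).
The fifth arrival falls in the interval iff at least 5 events occur there: P(S_5 ≤ t) = P(N ≥ 5) = 1 − P(N ≤ 4) ≈ 0.4488.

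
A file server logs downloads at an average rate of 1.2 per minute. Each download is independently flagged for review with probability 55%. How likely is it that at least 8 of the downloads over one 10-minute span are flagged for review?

0.3419

Thinning: the downloads that are flagged for review themselves form a Poisson process with rate 0.55 × 1.2 = 0.66 per minute.
Over the interval, μ = 0.66 × 10 = 6.6 (a 10-minute span = 10 minutes).
P(N ≥ 8) = 1 − P(N ≤ 7) ≈ 0.3419.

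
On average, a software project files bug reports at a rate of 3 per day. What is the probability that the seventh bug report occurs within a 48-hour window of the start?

0.3937

Over the interval, μ = 3 × 2 = 6 (a 48-hour window = 2 days).
The seventh arrival falls in the interval iff at least 7 events occur there: P(S_7 ≤ t) = P(N ≥ 7) = 1 − P(N ≤ 6) ≈ 0.3937.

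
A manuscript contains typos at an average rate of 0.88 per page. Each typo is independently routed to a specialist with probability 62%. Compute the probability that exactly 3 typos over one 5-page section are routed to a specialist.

Thinning: the typos that are routed to a specialist themselves form a Poisson process with rate 0.62 × 0.88 = 0.5456 per page.
Over the interval, μ = 0.5456 × 5 = 2.728 (a 5-page section = 5 pages).
P(N = 3) = e^(−2.728) · 2.728^3/3! ≈ 0.2211.

0.2211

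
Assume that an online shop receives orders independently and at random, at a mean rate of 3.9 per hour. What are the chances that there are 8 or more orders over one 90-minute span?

0.2356

Over the interval, μ = 3.9 × 1.5 = 5.85 (a 90-minute span = 1.5 hours).
P(N ≥ 8) = 1 − P(N ≤ 7) = 1 − Σ_{j=0}^{7} e^(−μ) μ^j/j! ≈ 0.2356.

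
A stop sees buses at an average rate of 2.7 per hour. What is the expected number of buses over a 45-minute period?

E[N] = λt = 2.7 × 0.75 = 2.025 (a 45-minute period = 0.75 hours).

2.025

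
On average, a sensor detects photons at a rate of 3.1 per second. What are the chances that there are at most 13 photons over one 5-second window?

Over the interval, μ = 3.1 × 5 = 15.5 (a 5-second window = 5 seconds).
P(N ≤ 13) = Σ_{j=0}^{13} e^(−μ) μ^j/j! ≈ 0.3171.

0.3171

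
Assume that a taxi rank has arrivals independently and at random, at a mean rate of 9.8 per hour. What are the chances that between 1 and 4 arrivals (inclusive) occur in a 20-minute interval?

0.7305

Over the interval, μ = 9.8 × 1/3 ≈ 3.26667 (a 20-minute interval = 1/3 hours).
P(1 ≤ N ≤ 4) = Σ_{j=1}^{4} e^(−3.26667) · 3.26667^j/j! ≈ 0.7305.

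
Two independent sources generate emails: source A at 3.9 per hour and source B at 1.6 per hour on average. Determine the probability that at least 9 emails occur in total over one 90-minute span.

Independent Poisson processes superpose: combined rate λ = 3.9 + 1.6 = 5.5 per hour.
Over the interval, μ = 5.5 × 1.5 = 8.25 (a 90-minute span = 1.5 hours).
P(N ≥ 9) = 1 − P(N ≤ 8) ≈ 0.4423.

0.4423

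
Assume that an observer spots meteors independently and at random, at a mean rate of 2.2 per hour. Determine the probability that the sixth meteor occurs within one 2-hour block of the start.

Over the interval, μ = 2.2 × 2 = 4.4 (a 2-hour block = 2 hours).
The sixth arrival falls in the interval iff at least 6 events occur there: P(S_6 ≤ t) = P(N ≥ 6) = 1 − P(N ≤ 5) ≈ 0.2801.

0.2801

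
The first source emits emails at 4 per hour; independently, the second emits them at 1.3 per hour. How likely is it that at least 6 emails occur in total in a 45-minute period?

0.2110

Independent Poisson processes superpose: combined rate λ = 4 + 1.3 = 5.3 per hour.
Over the interval, μ = 5.3 × 0.75 = 3.975 (a 45-minute period = 0.75 hours).
P(N ≥ 6) = 1 − P(N ≤ 5) ≈ 0.2110.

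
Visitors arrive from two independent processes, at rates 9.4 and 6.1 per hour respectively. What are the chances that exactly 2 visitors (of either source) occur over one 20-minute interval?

Independent Poisson processes superpose: combined rate λ = 9.4 + 6.1 = 15.5 per hour.
Over the interval, μ = 15.5 × 1/3 ≈ 5.16667 (a 20-minute interval = 1/3 hours).
P(N = 2) = e^(−5.16667) · 5.16667^2/2! ≈ 0.0761.

0.0761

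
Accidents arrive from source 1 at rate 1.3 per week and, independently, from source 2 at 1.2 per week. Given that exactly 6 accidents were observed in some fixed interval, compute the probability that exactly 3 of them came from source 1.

Given the total, each event is independently from source 1 with probability p = λ_1/(λ_1+λ_2) = 1.3/2.5 = 0.5200.
So K ~ Binomial(6, 1.3/2.5): P(K = 3) = C(6,3) · (1.3/2.5)^3 · (1.2/2.5)^3 ≈ 0.3110.

0.3110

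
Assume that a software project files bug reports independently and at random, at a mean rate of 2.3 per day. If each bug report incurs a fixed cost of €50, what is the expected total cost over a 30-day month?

E[N] = 2.3 × 30 = 69 (a 30-day month = 30 days); E[cost] = 69 × €50 = €3450.

€3450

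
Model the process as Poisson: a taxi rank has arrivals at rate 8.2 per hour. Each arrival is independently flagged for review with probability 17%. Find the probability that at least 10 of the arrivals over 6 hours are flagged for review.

Thinning: the arrivals that are flagged for review themselves form a Poisson process with rate 0.17 × 8.2 = 1.394 per hour.
Over the interval, μ = 1.394 × 6 = 8.364 (6 hours).
P(N ≥ 10) = 1 − P(N ≤ 9) ≈ 0.3294.

0.3294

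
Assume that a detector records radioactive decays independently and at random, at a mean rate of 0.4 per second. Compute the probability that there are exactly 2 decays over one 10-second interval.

Over the interval, μ = 0.4 × 10 = 4 (a 10-second interval = 10 seconds).
P(N = 2) = e^(−μ) μ^2/2! = e^(−4) · 4^2/2 ≈ 0.1465.

0.1465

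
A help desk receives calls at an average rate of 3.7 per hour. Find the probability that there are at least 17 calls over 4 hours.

0.3168

Over the interval, μ = 3.7 × 4 = 14.8 (4 hours).
P(N ≥ 17) = 1 − P(N ≤ 16) = 1 − Σ_{j=0}^{16} e^(−μ) μ^j/j! ≈ 0.3168.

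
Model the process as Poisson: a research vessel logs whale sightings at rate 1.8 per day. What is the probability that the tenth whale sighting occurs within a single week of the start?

0.8061

Over the interval, μ = 1.8 × 7 = 12.6 (a week = 7 days).
The tenth arrival falls in the interval iff at least 10 events occur there: P(S_10 ≤ t) = P(N ≥ 10) = 1 − P(N ≤ 9) ≈ 0.8061.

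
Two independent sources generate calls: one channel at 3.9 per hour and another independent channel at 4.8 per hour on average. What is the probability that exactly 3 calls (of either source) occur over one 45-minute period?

0.0679

Independent Poisson processes superpose: combined rate λ = 3.9 + 4.8 = 8.7 per hour.
Over the interval, μ = 8.7 × 0.75 = 6.525 (a 45-minute period = 0.75 hours).
P(N = 3) = e^(−6.525) · 6.525^3/3! ≈ 0.0679.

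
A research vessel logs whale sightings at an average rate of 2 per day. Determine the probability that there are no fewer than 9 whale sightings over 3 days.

0.1528

Over the interval, μ = 2 × 3 = 6 (3 days).
P(N ≥ 9) = 1 − P(N ≤ 8) = 1 − Σ_{j=0}^{8} e^(−μ) μ^j/j! ≈ 0.1528.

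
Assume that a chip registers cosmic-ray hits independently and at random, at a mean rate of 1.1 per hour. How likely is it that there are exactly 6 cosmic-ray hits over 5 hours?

Over the interval, μ = 1.1 × 5 = 5.5 (5 hours).
P(N = 6) = e^(−μ) μ^6/6! = e^(−5.5) · 5.5^6/720 ≈ 0.1571.

0.1571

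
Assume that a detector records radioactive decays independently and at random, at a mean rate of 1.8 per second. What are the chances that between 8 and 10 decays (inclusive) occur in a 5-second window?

0.3821

Over the interval, μ = 1.8 × 5 = 9 (a 5-second window = 5 seconds).
P(8 ≤ N ≤ 10) = Σ_{j=8}^{10} e^(−9) · 9^j/j! ≈ 0.3821.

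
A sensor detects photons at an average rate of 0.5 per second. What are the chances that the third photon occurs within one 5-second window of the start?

Over the interval, μ = 0.5 × 5 = 2.5 (a 5-second window = 5 seconds).
The third arrival falls in the interval iff at least 3 events occur there: P(S_3 ≤ t) = P(N ≥ 3) = 1 − P(N ≤ 2) ≈ 0.4562.

0.4562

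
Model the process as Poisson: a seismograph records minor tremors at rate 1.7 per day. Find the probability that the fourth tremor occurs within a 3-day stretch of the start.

0.7487

Over the interval, μ = 1.7 × 3 = 5.1 (a 3-day stretch = 3 days).
The fourth arrival falls in the interval iff at least 4 events occur there: P(S_4 ≤ t) = P(N ≥ 4) = 1 − P(N ≤ 3) ≈ 0.7487.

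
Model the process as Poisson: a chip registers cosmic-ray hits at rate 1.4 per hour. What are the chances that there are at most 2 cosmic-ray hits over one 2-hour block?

0.4695

Over the interval, μ = 1.4 × 2 = 2.8 (a 2-hour block = 2 hours).
P(N ≤ 2) = Σ_{j=0}^{2} e^(−μ) μ^j/j! ≈ 0.4695.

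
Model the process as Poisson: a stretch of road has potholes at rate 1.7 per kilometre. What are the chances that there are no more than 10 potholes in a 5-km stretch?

Over the interval, μ = 1.7 × 5 = 8.5 (a 5-km stretch = 5 kilometres).
P(N ≤ 10) = Σ_{j=0}^{10} e^(−μ) μ^j/j! ≈ 0.7634.

0.7634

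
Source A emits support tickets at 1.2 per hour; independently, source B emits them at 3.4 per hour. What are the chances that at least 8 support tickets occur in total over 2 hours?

0.6990

Independent Poisson processes superpose: combined rate λ = 1.2 + 3.4 = 4.6 per hour.
Over the interval, μ = 4.6 × 2 = 9.2 (2 hours).
P(N ≥ 8) = 1 − P(N ≤ 7) ≈ 0.6990.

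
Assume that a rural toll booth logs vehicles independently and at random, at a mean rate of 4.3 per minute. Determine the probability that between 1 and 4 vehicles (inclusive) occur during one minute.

0.5569

With mean μ = 4.3 per minute,
P(1 ≤ N ≤ 4) = Σ_{j=1}^{4} e^(−4.3) · 4.3^j/j! ≈ 0.5569.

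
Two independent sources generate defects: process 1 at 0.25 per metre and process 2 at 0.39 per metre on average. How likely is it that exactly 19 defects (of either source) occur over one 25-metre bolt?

0.0699

Independent Poisson processes superpose: combined rate λ = 0.25 + 0.39 = 0.64 per metre.
Over the interval, μ = 0.64 × 25 = 16 (a 25-metre bolt = 25 metres).
P(N = 19) = e^(−16) · 16^19/19! ≈ 0.0699.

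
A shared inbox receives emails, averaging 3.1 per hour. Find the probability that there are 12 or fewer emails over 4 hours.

Over the interval, μ = 3.1 × 4 = 12.4 (4 hours).
P(N ≤ 12) = Σ_{j=0}^{12} e^(−μ) μ^j/j! ≈ 0.5303.

0.5303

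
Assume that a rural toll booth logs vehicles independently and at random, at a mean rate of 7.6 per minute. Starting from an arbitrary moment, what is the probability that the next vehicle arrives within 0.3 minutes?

Inter-arrival times are exponential with rate λ = 7.6 per minute.
P(T ≤ 0.3) = 1 − e^(−λt) = 1 − e^(−7.6 × 0.3) = 1 − e^(−2.28) ≈ 0.8977.

0.8977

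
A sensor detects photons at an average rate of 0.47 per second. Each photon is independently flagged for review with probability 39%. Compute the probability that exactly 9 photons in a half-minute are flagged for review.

0.0518

Thinning: the photons that are flagged for review themselves form a Poisson process with rate 0.39 × 0.47 = 0.1833 per second.
Over the interval, μ = 0.1833 × 30 = 5.499 (a half-minute = 30 seconds).
P(N = 9) = e^(−5.499) · 5.499^9/9! ≈ 0.0518.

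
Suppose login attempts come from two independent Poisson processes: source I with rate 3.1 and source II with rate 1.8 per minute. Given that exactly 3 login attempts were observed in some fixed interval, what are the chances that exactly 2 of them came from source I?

0.4411

Given the total, each event is independently from source I with probability p = λ_I/(λ_I+λ_II) = 3.1/4.9 ≈ 0.6327.
So K ~ Binomial(3, 3.1/4.9): P(K = 2) = C(3,2) · (3.1/4.9)^2 · (1.8/4.9)^1 ≈ 0.4411.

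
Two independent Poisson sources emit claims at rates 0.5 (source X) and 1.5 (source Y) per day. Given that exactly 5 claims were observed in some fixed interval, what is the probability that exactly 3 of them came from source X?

Given the total, each event is independently from source X with probability p = λ_X/(λ_X+λ_Y) = 0.5/2 = 0.2500.
So K ~ Binomial(5, 0.5/2): P(K = 3) = C(5,3) · (0.5/2)^3 · (1.5/2)^2 ≈ 0.0879.

0.0879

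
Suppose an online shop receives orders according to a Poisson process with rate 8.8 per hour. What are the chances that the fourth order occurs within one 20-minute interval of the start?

Over the interval, μ = 8.8 × 1/3 ≈ 2.93333 (a 20-minute interval = 1/3 hours).
The fourth arrival falls in the interval iff at least 4 events occur there: P(S_4 ≤ t) = P(N ≥ 4) = 1 − P(N ≤ 3) ≈ 0.3378.

0.3378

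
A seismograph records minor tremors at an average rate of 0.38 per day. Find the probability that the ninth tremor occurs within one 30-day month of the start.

0.8016

Over the interval, μ = 0.38 × 30 = 11.4 (a 30-day month = 30 days).
The ninth arrival falls in the interval iff at least 9 events occur there: P(S_9 ≤ t) = P(N ≥ 9) = 1 − P(N ≤ 8) ≈ 0.8016.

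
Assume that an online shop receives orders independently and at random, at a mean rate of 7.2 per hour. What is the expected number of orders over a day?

E[N] = λt = 7.2 × 24 = 172.8 (a day = 24 hours).

172.8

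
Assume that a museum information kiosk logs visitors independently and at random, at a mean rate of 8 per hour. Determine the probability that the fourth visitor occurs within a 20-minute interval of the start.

Over the interval, μ = 8 × 1/3 ≈ 2.66667 (a 20-minute interval = 1/3 hours).
The fourth arrival falls in the interval iff at least 4 events occur there: P(S_4 ≤ t) = P(N ≥ 4) = 1 − P(N ≤ 3) ≈ 0.2786.

0.2786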